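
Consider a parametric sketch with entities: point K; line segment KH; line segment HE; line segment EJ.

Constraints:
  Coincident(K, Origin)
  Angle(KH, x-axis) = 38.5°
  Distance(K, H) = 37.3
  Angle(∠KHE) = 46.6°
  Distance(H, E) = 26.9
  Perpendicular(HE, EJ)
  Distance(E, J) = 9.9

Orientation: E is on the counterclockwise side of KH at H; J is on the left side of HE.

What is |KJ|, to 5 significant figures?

17.248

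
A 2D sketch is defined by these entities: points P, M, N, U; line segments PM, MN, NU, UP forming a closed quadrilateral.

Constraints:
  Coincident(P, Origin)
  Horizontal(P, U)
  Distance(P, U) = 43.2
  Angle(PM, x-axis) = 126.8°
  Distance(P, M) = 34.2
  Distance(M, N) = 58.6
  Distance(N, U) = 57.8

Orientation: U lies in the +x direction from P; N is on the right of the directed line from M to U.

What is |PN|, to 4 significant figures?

30.23

Checks: |MN| = 58.60 ✓; |NU| = 57.80 ✓.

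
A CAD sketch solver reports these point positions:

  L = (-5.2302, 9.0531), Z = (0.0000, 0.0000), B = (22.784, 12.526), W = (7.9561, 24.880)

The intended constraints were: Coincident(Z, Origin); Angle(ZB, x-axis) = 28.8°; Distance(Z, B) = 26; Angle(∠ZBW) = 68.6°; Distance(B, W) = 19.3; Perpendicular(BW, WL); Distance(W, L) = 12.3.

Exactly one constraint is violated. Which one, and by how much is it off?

Distance(W, L) = 12.3 — off by 8.30.

Z = (0.00, 0.00) ✓; ZB at 28.80° ✓; |ZB| = 26.00 ✓; ∠ZBW = 68.60° ✓; |BW| = 19.30 ✓; ∠(BW, WL) = 90.00° ✓; |WL| = 20.60 ✗.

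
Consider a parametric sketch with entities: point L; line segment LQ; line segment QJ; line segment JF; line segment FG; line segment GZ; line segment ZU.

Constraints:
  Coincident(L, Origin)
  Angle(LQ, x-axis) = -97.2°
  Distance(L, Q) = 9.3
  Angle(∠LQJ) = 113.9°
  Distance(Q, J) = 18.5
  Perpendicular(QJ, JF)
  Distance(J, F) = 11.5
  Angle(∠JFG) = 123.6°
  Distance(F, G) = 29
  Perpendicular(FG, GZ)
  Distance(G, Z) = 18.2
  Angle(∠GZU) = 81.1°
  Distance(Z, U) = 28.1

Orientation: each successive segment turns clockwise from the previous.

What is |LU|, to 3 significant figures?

15.7

FG ⟂ GZ, so GZ runs at -39.7°; with |GZ| = 18.2, Z = (10.3, 7.16). ∠GZU = 81.1° gives ZU at -139° from the x-axis; with |ZU| = 28.1, U = (-10.7, -11.4). Then |LU| = |U − L| = 15.7.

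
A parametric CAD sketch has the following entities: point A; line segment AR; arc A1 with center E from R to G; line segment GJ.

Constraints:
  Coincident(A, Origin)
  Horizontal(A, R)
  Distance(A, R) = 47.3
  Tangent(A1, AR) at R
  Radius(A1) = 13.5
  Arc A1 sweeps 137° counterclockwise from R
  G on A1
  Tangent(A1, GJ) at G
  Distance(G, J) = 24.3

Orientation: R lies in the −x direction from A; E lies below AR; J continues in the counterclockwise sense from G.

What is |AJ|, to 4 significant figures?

55.64

A is at the origin; AR is horizontal with |AR| = 47.3 and R on the −x side, so R = (-47.30, 0.000). The tangent condition forces ER to be normal to AR, so E = R + (0, -13.5) = (-47.30, -13.50). On A1, R sits at bearing 90° from E; a 137° counterclockwise sweep puts G at bearing 227°, so G = E + 13.5·(cos 227°, sin 227°) = (-56.51, -23.37). Since A1 is tangent to GJ there, EG ⟂ GJ, so GJ runs along (−sin 227°, cos 227°); with |GJ| = 24.3, J = (-38.74, -39.95). Then |AJ| = |J − A| = 55.64.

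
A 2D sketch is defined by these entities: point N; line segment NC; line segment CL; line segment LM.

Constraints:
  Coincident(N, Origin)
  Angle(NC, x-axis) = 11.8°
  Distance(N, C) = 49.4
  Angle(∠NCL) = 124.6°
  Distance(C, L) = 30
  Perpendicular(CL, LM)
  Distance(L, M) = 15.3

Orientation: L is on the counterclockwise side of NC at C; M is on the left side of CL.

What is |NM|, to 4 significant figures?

63.35

N is at the origin; NC runs at 11.8° with length 49.4, so C = 49.4·(cos 11.8°, sin 11.8°) = (48.36, 10.10). ∠NCL = 124.6°, so CL runs at 11.8° + (180° − 124.6°) = 67.20° from the x-axis; with |CL| = 30.0, L = C + 30.0·(cos 67.20°, sin 67.20°) = (59.98, 37.76). CL ⟂ LM; with |LM| = 15.3 on the left of CL, M = L + 15.3·(-0.9219, 0.3875) = (45.88, 43.69). Then |NM| = |M − N| = 63.35.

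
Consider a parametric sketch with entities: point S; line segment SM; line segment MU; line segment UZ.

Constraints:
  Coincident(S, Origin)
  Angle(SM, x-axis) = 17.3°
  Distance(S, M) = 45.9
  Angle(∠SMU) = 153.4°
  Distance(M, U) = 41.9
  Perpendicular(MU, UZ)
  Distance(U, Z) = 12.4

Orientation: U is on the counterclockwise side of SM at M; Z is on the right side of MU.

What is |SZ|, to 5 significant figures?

89.248

S is at the origin; SM runs at 17.3° with length 45.9, so M = 45.9·(cos 17.3°, sin 17.3°) = (43.824, 13.650). ∠SMU = 153.4°, so MU runs at 17.3° + (180° − 153.4°) = 43.900° from the x-axis; with |MU| = 41.9, U = M + 41.9·(cos 43.900°, sin 43.900°) = (74.015, 42.703). MU ⟂ UZ; with |UZ| = 12.4 on the right of MU, Z = U + 12.4·(0.69340, -0.72055) = (82.613, 33.768). Then |SZ| = |Z − S| = 89.248.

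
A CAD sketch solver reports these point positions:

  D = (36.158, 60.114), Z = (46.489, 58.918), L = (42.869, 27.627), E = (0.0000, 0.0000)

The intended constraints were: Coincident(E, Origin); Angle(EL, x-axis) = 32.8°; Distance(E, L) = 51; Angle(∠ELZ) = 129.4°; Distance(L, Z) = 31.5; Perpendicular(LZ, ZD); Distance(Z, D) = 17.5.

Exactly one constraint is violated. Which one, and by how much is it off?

Distance(Z, D) = 17.5 — off by 7.10.

E = (0.00, 0.00) ✓; EL at 32.80° ✓; |EL| = 51.00 ✓; ∠ELZ = 129.4° ✓; |LZ| = 31.50 ✓; ∠(LZ, ZD) = 90.00° ✓; |ZD| = 10.40 ✗.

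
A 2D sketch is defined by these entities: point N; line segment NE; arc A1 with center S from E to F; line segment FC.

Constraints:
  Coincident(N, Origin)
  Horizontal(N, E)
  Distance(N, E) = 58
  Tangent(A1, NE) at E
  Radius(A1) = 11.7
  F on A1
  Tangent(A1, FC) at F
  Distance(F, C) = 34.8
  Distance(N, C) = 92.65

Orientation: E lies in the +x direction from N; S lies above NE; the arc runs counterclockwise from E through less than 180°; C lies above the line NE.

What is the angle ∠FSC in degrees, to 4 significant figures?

71.42°

N is at the origin; NE is horizontal with |NE| = 58.0 and E on the +x side, so E = (58.00, 0.000). Tangency of A1 to NE means the radius SE is perpendicular to NE, so S = E + (0, 11.7) = (58.00, 11.70). Since SF ⟂ FC (tangency), |SC| = √(11.7² + 34.8²) = 36.71 regardless of where F sits on A1. So C lies on both circle(N, 92.65) and circle(S, 36.71); the above-NE intersection is C = (85.23, 36.32). F is the foot of the tangent from C: F = (68.20, 5.975).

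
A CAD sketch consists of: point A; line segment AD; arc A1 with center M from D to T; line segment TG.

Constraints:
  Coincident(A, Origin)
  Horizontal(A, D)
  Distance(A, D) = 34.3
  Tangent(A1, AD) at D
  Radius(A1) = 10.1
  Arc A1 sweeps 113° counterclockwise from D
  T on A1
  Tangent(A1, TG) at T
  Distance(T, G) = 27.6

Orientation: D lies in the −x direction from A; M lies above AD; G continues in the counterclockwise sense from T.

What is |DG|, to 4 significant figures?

39.48

A is at the origin; AD is horizontal with |AD| = 34.3 and D on the −x side, so D = (-34.30, 0.000). The tangent condition forces MD to be normal to AD, so M = D + (0, 10.1) = (-34.30, 10.10). On A1, D sits at bearing -90° from M; a 113° counterclockwise sweep puts T at bearing 23°, so T = M + 10.1·(cos 23°, sin 23°) = (-25.00, 14.05). Since A1 is tangent to TG there, MT ⟂ TG, so TG runs along (−sin 23°, cos 23°); with |TG| = 27.6, G = (-35.79, 39.45). Then |DG| = |G − D| = 39.48.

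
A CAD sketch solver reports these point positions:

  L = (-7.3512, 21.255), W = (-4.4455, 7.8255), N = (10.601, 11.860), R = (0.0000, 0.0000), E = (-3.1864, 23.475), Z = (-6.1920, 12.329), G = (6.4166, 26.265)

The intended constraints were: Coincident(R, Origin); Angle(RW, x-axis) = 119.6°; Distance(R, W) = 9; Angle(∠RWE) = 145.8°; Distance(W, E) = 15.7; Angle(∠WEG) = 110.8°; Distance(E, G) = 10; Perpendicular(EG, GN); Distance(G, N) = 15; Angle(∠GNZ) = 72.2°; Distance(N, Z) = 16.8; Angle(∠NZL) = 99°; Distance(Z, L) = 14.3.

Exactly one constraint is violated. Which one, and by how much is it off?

Distance(Z, L) = 14.3 — off by 5.30.

R = (0.00, 0.00) ✓; RW at 119.6° ✓; |RW| = 9.000 ✓; ∠RWE = 145.8° ✓; |WE| = 15.70 ✓; ∠WEG = 110.8° ✓; |EG| = 10.00 ✓; ∠(EG, GN) = 90.00° ✓; |GN| = 15.00 ✓; ∠GNZ = 72.20° ✓; |NZ| = 16.80 ✓; ∠NZL = 99.00° ✓; |ZL| = 9.001 ✗.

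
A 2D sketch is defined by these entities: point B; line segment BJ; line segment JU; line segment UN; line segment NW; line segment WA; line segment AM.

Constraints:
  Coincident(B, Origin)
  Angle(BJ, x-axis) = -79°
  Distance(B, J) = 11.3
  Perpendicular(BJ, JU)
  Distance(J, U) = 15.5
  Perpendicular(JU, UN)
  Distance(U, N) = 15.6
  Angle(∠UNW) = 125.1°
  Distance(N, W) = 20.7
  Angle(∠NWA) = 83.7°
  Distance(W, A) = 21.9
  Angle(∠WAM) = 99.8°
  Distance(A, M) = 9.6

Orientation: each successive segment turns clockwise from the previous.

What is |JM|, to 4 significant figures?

5.049

B is at the origin; BJ runs at -79.0° with length 11.3, so J = (2.156, -11.09). The perpendicularity gives JU at right angles to BJ, so JU runs at -169.0°; with |JU| = 15.5, U = (-13.06, -14.05). JU is perpendicular to UN, so UN runs at 101.0°; with |UN| = 15.6, N = (-16.04, 1.263). ∠UNW = 125.1° gives NW at 46.10° from the x-axis; with |NW| = 20.7, W = (-1.682, 16.18). ∠NWA = 83.7° gives WA at -50.20° from the x-axis; with |WA| = 21.9, A = (12.34, -0.6465). ∠WAM = 99.8° gives AM at -130.4° from the x-axis; with |AM| = 9.6, M = (6.114, -7.957). Then |JM| = |M − J| = 5.049.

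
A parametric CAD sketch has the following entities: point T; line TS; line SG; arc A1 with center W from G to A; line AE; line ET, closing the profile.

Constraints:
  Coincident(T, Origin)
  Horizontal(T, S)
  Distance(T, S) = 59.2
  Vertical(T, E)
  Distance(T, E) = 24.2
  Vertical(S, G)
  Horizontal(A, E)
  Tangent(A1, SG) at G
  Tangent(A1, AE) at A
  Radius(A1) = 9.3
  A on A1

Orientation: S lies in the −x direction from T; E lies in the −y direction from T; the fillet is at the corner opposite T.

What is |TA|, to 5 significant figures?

55.459

T is at the origin; TS is horizontal with |TS| = 59.2 and S on the −x side, so S = (-59.200, 0.0000). TE is vertical with |TE| = 24.2 and E on the −y side, so E = (0.0000, -24.200). The virtual corner opposite T is at (-59.200, -24.200). The tangent condition forces WG to be normal to SG and since A1 is tangent to AE there, WA ⟂ AE, with radius 9.3, so the center W sits 9.3 in from both sides at W = (-49.900, -14.900). That places the tangent points at G = (-59.200, -14.900) on SG and A = (-49.900, -24.200) on AE. Then |TA| = |A − T| = 55.459.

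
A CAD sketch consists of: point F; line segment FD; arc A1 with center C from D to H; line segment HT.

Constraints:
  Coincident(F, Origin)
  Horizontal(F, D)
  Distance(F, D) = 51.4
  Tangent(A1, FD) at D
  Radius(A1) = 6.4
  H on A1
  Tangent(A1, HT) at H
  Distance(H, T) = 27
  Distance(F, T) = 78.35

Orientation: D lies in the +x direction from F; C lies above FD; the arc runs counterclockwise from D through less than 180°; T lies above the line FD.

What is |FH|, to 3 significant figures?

55.6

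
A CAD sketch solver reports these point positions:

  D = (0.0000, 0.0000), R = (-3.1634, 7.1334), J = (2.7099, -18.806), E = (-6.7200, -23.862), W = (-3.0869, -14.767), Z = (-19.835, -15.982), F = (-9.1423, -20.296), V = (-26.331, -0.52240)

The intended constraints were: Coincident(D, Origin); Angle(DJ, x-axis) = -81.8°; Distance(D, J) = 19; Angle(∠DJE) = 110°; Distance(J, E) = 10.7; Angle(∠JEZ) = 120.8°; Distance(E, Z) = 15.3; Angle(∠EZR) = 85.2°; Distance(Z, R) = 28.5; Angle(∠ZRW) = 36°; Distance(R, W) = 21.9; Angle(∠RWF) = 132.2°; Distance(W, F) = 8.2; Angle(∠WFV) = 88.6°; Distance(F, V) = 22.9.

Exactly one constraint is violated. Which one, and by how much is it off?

Distance(F, V) = 22.9 — off by 3.30.

D = (0.00, 0.00) ✓; DJ at -81.80° ✓; |DJ| = 19.00 ✓; ∠DJE = 110.0° ✓; |JE| = 10.70 ✓; ∠JEZ = 120.8° ✓; |EZ| = 15.30 ✓; ∠EZR = 85.20° ✓; |ZR| = 28.50 ✓; ∠ZRW = 36.00° ✓; |RW| = 21.90 ✓; ∠RWF = 132.2° ✓; |WF| = 8.200 ✓; ∠WFV = 88.60° ✓; |FV| = 26.20 ✗.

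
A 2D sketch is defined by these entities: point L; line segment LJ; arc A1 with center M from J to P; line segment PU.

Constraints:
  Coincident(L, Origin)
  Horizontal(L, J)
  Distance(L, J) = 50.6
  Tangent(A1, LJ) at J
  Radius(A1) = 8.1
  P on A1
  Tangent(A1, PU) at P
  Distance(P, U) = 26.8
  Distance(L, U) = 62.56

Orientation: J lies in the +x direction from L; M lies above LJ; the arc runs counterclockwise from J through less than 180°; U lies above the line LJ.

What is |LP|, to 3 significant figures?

59.3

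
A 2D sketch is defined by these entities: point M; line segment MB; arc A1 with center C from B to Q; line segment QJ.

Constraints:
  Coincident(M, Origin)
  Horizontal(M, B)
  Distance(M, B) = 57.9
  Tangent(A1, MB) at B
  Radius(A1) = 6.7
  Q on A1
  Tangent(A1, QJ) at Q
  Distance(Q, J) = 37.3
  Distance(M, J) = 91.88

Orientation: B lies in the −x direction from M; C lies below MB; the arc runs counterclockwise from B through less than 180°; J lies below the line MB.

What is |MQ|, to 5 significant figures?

63.233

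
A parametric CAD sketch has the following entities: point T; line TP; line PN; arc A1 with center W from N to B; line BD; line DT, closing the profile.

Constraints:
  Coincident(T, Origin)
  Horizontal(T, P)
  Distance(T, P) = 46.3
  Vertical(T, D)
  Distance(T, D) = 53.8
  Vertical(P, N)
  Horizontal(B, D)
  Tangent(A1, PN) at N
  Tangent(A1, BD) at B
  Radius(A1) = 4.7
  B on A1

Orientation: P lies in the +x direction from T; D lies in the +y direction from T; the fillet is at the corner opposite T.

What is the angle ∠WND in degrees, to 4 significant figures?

5.796°

T is at the origin; TP is horizontal with |TP| = 46.3 and P on the +x side, so P = (46.30, 0.000). TD is vertical with |TD| = 53.8 and D on the +y side, so D = (0.000, 53.80). The virtual corner opposite T is at (46.30, 53.80). The tangent condition forces WN to be normal to PN and since A1 is tangent to BD there, WB ⟂ BD, with radius 4.7, so the center W sits 4.7 in from both sides at W = (41.60, 49.10). That places the tangent points at N = (46.30, 49.10) on PN and B = (41.60, 53.80) on BD. Then cos ∠WND = NW·ND / (|NW||ND|), giving 5.796°.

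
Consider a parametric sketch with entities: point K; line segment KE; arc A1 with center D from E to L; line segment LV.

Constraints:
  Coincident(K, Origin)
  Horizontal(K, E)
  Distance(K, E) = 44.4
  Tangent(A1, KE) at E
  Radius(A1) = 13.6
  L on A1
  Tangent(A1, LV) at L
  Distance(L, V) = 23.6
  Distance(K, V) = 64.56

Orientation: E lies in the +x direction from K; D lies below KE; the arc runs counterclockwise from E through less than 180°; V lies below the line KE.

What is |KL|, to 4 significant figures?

41.37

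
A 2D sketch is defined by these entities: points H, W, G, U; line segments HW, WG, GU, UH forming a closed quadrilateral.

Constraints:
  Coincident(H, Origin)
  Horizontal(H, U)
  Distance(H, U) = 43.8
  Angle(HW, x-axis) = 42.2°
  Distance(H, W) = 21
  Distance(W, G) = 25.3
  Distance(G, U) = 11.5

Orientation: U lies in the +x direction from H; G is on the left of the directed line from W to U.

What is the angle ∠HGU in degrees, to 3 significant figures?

90.6°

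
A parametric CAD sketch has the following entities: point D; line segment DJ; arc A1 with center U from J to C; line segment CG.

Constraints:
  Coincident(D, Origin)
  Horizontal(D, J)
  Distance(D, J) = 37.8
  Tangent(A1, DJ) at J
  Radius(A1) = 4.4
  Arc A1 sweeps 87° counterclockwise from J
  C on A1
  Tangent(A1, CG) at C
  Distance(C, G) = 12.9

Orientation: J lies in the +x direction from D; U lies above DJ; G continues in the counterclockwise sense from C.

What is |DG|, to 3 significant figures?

46.1

D is at the origin; DJ is horizontal with |DJ| = 37.8 and J on the +x side, so J = (37.8, 0.00). Since A1 is tangent to DJ there, UJ ⟂ DJ, so U = J + (0, 4.4) = (37.8, 4.40). On A1, J sits at bearing -90° from U; an 87° counterclockwise sweep puts C at bearing -3°, so C = U + 4.4·(cos -3°, sin -3°) = (42.2, 4.17). A1 meets CG tangentially, so UC is at right angles to CG, so CG runs along (−sin -3°, cos -3°); with |CG| = 12.9, G = (42.9, 17.1). Then |DG| = |G − D| = 46.1.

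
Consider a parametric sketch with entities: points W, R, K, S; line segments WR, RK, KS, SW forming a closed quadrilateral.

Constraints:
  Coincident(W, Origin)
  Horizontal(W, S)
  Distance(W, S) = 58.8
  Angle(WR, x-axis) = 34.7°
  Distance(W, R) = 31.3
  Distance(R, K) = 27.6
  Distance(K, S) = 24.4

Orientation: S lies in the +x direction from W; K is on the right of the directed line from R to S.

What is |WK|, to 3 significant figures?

36.6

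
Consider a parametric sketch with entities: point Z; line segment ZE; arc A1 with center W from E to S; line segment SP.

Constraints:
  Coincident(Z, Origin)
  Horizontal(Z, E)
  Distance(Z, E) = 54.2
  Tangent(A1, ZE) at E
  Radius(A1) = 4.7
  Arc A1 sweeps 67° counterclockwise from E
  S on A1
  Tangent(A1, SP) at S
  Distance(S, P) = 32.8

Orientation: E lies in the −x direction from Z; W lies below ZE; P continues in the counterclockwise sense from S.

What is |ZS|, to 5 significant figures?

58.596

Since A1 is tangent to ZE there, WE ⟂ ZE, so W = E + (0, -4.7) = (-54.200, -4.7000). On A1, E sits at bearing 90° from W; a 67° counterclockwise sweep puts S at bearing 157°, so S = W + 4.7·(cos 157°, sin 157°) = (-58.526, -2.8636). Then |ZS| = |S − Z| = 58.596.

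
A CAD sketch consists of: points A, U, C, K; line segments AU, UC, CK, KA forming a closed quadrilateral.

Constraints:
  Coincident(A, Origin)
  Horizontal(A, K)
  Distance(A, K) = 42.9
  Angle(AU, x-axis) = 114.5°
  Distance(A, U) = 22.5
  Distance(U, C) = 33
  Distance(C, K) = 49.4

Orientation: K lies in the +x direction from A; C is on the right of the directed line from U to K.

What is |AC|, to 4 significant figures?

13.20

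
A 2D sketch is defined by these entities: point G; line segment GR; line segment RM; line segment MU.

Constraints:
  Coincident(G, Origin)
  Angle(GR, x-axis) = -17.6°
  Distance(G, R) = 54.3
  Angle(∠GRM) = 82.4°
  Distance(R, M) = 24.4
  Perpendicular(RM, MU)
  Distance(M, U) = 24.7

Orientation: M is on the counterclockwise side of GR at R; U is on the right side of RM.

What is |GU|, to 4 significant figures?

80.39

G is at the origin; GR runs at -17.6° with length 54.3, so R = 54.3·(cos -17.6°, sin -17.6°) = (51.76, -16.42). ∠GRM = 82.4°, so RM runs at -17.6° + (180° − 82.4°) = 80.00° from the x-axis; with |RM| = 24.4, M = R + 24.4·(cos 80.00°, sin 80.00°) = (56.00, 7.611). The perpendicularity gives MU at right angles to RM; with |MU| = 24.7 on the right of RM, U = M + 24.7·(0.9848, -0.1736) = (80.32, 3.322). Then |GU| = |U − G| = 80.39.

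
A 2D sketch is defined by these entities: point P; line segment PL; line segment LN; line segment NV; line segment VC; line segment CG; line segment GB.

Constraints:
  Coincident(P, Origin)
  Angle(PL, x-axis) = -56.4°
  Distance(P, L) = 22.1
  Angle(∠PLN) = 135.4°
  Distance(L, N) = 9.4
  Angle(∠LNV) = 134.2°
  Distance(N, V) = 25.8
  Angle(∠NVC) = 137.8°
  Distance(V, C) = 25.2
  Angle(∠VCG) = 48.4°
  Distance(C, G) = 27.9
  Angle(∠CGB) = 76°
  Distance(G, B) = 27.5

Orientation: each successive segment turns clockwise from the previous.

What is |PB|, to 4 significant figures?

45.03

P is at the origin; PL runs at -56.4° with length 22.1, so L = (12.23, -18.41). ∠PLN = 135.4° gives LN at -101.0° from the x-axis; with |LN| = 9.4, N = (10.44, -27.63). ∠LNV = 134.2° gives NV at -146.8° from the x-axis; with |NV| = 25.8, V = (-11.15, -41.76). ∠NVC = 137.8° gives VC at 171.0° from the x-axis; with |VC| = 25.2, C = (-36.04, -37.82). ∠VCG = 48.4° gives CG at 39.40° from the x-axis; with |CG| = 27.9, G = (-14.48, -20.11). ∠CGB = 76.0° gives GB at -64.60° from the x-axis; with |GB| = 27.5, B = (-2.687, -44.95). Then |PB| = |B − P| = 45.03.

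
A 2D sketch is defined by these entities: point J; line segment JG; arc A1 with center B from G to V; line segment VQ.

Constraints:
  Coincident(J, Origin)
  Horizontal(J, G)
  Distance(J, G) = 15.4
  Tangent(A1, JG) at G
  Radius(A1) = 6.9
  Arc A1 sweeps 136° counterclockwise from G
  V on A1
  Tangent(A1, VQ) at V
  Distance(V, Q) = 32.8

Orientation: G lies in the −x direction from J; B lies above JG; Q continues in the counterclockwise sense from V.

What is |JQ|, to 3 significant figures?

48.7

On A1, G sits at bearing -90° from B; a 136° counterclockwise sweep puts V at bearing 46°, so V = B + 6.9·(cos 46°, sin 46°) = (-10.6, 11.9). A1 meets VQ tangentially, so BV is at right angles to VQ, so VQ runs along (−sin 46°, cos 46°); with |VQ| = 32.8, Q = (-34.2, 34.6). Then |JQ| = |Q − J| = 48.7.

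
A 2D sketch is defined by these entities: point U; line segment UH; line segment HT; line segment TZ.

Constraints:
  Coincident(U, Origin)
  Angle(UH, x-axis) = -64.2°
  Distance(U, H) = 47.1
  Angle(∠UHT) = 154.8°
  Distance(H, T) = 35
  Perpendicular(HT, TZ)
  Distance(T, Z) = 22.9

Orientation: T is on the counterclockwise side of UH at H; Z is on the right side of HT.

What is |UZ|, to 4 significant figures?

88.71

U is at the origin; UH runs at -64.2° with length 47.1, so H = 47.1·(cos -64.2°, sin -64.2°) = (20.50, -42.41). ∠UHT = 154.8°, so HT runs at -64.2° + (180° − 154.8°) = -39.00° from the x-axis; with |HT| = 35.0, T = H + 35.0·(cos -39.00°, sin -39.00°) = (47.70, -64.43). HT is perpendicular to TZ; with |TZ| = 22.9 on the right of HT, Z = T + 22.9·(-0.6293, -0.7771) = (33.29, -82.23). Then |UZ| = |Z − U| = 88.71.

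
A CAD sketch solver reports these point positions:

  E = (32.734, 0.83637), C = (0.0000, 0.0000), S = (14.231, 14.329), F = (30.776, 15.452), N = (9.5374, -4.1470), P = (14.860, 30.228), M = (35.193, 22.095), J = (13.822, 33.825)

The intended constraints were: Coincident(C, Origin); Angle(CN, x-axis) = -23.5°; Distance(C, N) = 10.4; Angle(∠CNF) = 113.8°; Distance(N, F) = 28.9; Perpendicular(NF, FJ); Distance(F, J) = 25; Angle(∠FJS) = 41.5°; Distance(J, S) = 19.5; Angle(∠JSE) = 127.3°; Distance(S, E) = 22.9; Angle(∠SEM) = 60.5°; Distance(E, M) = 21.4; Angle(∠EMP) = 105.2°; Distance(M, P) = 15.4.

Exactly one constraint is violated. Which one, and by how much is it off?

Distance(M, P) = 15.4 — off by 6.50.

C = (0.00, 0.00) ✓; CN at -23.50° ✓; |CN| = 10.40 ✓; ∠CNF = 113.8° ✓; |NF| = 28.90 ✓; ∠(NF, FJ) = 90.00° ✓; |FJ| = 25.00 ✓; ∠FJS = 41.50° ✓; |JS| = 19.50 ✓; ∠JSE = 127.3° ✓; |SE| = 22.90 ✓; ∠SEM = 60.50° ✓; |EM| = 21.40 ✓; ∠EMP = 105.2° ✓; |MP| = 21.90 ✗.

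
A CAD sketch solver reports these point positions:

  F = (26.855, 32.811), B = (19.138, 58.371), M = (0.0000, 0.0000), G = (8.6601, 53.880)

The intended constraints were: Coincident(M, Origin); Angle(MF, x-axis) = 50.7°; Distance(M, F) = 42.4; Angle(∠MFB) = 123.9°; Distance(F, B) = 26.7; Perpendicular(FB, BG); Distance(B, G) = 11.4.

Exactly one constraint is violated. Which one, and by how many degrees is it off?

Perpendicular(FB, BG) — off by 6.40°.

M = (0.00, 0.00) ✓; MF at 50.70° ✓; |MF| = 42.40 ✓; ∠MFB = 123.9° ✓; |FB| = 26.70 ✓; ∠(FB, BG) = 96.40° ✗; |BG| = 11.40 ✓.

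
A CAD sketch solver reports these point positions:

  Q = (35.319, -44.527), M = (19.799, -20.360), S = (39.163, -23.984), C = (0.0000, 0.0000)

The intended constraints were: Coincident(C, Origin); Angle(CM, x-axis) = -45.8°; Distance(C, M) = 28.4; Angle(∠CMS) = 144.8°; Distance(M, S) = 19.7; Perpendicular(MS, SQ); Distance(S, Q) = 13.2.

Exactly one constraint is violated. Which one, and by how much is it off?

Distance(S, Q) = 13.2 — off by 7.70.

C = (0.00, 0.00) ✓; CM at -45.80° ✓; |CM| = 28.40 ✓; ∠CMS = 144.8° ✓; |MS| = 19.70 ✓; ∠(MS, SQ) = 90.00° ✓; |SQ| = 20.90 ✗.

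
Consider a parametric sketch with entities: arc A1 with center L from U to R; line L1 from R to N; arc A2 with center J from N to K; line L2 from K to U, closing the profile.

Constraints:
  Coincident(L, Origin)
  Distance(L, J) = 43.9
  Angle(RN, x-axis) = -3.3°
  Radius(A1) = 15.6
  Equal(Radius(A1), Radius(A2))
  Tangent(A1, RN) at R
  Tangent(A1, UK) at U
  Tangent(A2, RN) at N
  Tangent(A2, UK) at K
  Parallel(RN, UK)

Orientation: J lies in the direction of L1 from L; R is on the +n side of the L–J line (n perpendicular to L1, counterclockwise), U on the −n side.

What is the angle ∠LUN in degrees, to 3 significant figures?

54.6°

Tangency of A1 to both parallel lines with radius 15.6 puts R and U at L ± 15.6·n: R = (0.898, 15.6), U = (-0.898, -15.6). Equal radii place N and K the same way about J: N = J + 15.6·n = (44.7, 13.0), K = J − 15.6·n = (42.9, -18.1). Then cos ∠LUN = UL·UN / (|UL||UN|), giving 54.6°.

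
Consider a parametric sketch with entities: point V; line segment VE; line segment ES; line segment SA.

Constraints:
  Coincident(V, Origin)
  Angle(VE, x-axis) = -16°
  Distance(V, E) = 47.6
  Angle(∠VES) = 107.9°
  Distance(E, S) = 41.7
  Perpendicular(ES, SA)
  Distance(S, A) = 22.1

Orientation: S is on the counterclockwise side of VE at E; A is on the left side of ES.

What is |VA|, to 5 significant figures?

60.919

∠VES = 107.9°, so ES runs at -16.0° + (180° − 107.9°) = 56.100° from the x-axis; with |ES| = 41.7, S = E + 41.7·(cos 56.100°, sin 56.100°) = (69.014, 21.491). ES ⟂ SA; with |SA| = 22.1 on the left of ES, A = S + 22.1·(-0.83001, 0.55775) = (50.671, 33.817). Then |VA| = |A − V| = 60.919.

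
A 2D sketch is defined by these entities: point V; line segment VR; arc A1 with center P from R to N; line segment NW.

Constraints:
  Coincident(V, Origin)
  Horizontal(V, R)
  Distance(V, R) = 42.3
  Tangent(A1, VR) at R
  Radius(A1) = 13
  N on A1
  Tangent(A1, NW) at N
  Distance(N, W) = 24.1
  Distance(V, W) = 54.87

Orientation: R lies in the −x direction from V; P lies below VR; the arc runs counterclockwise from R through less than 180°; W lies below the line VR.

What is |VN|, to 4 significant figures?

56.57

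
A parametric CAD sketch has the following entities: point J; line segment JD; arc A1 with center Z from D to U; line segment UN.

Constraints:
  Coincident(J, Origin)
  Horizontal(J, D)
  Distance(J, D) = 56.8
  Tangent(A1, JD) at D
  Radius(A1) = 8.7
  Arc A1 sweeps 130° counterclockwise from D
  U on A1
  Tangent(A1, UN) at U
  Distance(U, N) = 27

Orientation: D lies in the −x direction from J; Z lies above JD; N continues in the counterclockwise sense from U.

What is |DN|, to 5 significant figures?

36.573

J is at the origin; J and D share the same y with |JD| = 56.8 and D on the −x side, so D = (-56.800, 0.0000). A1 meets JD tangentially, so ZD is at right angles to JD, so Z = D + (0, 8.7) = (-56.800, 8.7000). On A1, D sits at bearing -90° from Z; a 130° counterclockwise sweep puts U at bearing 40°, so U = Z + 8.7·(cos 40°, sin 40°) = (-50.135, 14.292). The tangent condition forces ZU to be normal to UN, so UN runs along (−sin 40°, cos 40°); with |UN| = 27.0, N = (-67.491, 34.975). Then |DN| = |N − D| = 36.573.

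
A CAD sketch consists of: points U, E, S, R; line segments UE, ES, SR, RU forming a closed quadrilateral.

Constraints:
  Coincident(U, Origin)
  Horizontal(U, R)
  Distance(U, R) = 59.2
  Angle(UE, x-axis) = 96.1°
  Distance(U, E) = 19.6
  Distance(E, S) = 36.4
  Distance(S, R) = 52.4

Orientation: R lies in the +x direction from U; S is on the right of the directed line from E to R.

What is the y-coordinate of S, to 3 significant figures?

-15.2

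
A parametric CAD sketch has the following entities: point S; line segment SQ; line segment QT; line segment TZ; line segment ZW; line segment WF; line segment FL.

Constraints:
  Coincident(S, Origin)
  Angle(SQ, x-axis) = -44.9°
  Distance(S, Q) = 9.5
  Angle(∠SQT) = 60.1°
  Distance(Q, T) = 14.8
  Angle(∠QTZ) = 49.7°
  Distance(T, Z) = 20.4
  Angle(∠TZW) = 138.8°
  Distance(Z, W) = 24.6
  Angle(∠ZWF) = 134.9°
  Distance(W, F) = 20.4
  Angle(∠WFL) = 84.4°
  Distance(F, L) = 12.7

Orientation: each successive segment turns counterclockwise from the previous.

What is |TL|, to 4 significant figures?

45.43

∠ZWF = 134.9° gives WF at -68.40° from the x-axis; with |WF| = 20.4, F = (-10.18, -42.66). ∠WFL = 84.4° gives FL at 27.20° from the x-axis; with |FL| = 12.7, L = (1.113, -36.85). Then |TL| = |L − T| = 45.43.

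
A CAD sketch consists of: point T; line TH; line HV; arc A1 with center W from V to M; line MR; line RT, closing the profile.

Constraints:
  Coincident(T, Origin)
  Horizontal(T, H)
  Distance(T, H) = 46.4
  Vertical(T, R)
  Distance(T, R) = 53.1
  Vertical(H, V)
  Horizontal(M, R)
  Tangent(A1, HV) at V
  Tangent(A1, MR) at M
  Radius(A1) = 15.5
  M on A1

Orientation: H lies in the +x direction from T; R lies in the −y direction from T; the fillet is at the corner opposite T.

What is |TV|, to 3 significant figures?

59.7

T is at the origin; T and H share the same y with |TH| = 46.4 and H on the +x side, so H = (46.4, 0.00). TR is vertical with |TR| = 53.1 and R on the −y side, so R = (0.00, -53.1). The virtual corner opposite T is at (46.4, -53.1). The tangent condition forces WV to be normal to HV and since A1 is tangent to MR there, WM ⟂ MR, with radius 15.5, so the center W sits 15.5 in from both sides at W = (30.9, -37.6). That places the tangent points at V = (46.4, -37.6) on HV and M = (30.9, -53.1) on MR. Then |TV| = |V − T| = 59.7.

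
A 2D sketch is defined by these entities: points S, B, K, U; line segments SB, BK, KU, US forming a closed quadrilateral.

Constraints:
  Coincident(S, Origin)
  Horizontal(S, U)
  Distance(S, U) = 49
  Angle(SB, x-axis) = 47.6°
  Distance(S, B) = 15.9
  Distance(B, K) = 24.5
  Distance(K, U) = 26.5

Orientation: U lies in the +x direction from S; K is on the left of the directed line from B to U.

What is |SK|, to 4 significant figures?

39.52

Checks: |BK| = 24.50 ✓; |KU| = 26.50 ✓.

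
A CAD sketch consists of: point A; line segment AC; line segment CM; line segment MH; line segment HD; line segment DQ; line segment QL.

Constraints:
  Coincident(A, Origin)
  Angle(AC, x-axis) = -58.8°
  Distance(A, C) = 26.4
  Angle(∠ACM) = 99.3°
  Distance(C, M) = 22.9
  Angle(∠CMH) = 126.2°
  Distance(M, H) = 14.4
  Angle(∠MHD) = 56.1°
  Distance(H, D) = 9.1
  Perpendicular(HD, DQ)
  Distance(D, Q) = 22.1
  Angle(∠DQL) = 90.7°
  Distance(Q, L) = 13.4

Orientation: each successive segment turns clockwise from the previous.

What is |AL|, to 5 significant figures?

53.709

A is at the origin; AC runs at -58.8° with length 26.4, so C = (13.676, -22.582). ∠ACM = 99.3° gives CM at -139.50° from the x-axis; with |CM| = 22.9, M = (-3.7374, -37.454). ∠CMH = 126.2° gives MH at 166.70° from the x-axis; with |MH| = 14.4, H = (-17.751, -34.141). ∠MHD = 56.1° gives HD at 42.800° from the x-axis; with |HD| = 9.1, D = (-11.074, -27.958). HD is perpendicular to DQ, so DQ runs at -47.200°; with |DQ| = 22.1, Q = (3.9414, -44.174). ∠DQL = 90.7° gives QL at -136.50° from the x-axis; with |QL| = 13.4, L = (-5.7786, -53.398). Then |AL| = |L − A| = 53.709.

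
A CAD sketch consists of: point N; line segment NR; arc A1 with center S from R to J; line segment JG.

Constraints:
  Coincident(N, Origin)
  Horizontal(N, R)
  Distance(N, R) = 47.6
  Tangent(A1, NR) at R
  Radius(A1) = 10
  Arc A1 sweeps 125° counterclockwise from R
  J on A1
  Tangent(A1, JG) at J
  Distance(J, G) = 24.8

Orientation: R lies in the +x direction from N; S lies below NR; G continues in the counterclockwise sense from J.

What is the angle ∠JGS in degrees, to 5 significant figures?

21.961°

N is at the origin; N and R share the same y with |NR| = 47.6 and R on the +x side, so R = (47.600, 0.0000). A1 meets NR tangentially, so SR is at right angles to NR, so S = R + (0, -10) = (47.600, -10.000). On A1, R sits at bearing 90° from S; a 125° counterclockwise sweep puts J at bearing 215°, so J = S + 10.0·(cos 215°, sin 215°) = (39.408, -15.736). A1 meets JG tangentially, so SJ is at right angles to JG, so JG runs along (−sin 215°, cos 215°); with |JG| = 24.8, G = (53.633, -36.051). Then cos ∠JGS = GJ·GS / (|GJ||GS|), giving 21.961°.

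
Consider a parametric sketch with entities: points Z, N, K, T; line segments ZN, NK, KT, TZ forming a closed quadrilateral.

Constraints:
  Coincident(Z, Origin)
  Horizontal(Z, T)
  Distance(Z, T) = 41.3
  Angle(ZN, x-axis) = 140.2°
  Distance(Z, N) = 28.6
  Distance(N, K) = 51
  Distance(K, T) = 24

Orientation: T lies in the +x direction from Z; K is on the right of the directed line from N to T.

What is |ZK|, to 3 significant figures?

22.6

Checks: |NK| = 51.00 ✓; |KT| = 24.00 ✓.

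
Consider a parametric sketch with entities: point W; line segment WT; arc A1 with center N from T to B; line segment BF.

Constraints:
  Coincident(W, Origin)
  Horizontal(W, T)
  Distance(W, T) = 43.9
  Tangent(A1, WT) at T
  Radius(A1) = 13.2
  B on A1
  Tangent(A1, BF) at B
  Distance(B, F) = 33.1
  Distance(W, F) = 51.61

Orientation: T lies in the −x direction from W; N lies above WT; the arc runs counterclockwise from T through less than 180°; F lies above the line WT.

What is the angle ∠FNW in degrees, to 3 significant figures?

77.5°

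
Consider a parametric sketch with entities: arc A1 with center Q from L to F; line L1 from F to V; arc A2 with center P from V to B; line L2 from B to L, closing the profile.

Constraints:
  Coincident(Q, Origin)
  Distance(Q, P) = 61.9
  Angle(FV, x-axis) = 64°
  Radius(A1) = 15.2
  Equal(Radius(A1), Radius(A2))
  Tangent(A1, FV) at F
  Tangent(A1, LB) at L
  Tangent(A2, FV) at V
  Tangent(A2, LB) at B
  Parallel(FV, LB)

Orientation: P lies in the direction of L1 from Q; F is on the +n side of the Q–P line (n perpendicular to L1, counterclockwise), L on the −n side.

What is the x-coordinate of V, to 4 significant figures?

13.47

The slot axis is L1's direction at 64.0°, so u = (cos 64.0°, sin 64.0°) = (0.4384, 0.8988) and n = (−sin 64.0°, cos 64.0°) = (-0.8988, 0.4384). Q is at the origin and P lies 61.9 along u from Q, so P = 61.9·u = (27.14, 55.64). Tangency of A1 to both parallel lines with radius 15.2 puts F and L at Q ± 15.2·n: F = (-13.66, 6.663), L = (13.66, -6.663). Equal radii place V and B the same way about P: V = P + 15.2·n = (13.47, 62.30), B = P − 15.2·n = (40.80, 48.97). So V.x = 13.47.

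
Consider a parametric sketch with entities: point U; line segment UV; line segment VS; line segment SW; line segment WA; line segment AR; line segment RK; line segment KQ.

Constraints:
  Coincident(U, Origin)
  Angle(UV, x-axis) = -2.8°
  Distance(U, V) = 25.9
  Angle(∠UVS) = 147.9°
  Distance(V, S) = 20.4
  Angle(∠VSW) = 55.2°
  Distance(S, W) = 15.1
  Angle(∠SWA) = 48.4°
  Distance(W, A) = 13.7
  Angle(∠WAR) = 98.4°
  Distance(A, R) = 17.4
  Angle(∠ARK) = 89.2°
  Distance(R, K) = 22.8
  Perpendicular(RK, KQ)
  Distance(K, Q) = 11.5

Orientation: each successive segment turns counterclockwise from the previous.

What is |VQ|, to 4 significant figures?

28.58

∠ARK = 89.2° gives RK at 98.10° from the x-axis; with |RK| = 22.8, K = (47.83, 26.91). RK ⟂ KQ, so KQ runs at -171.9°; with |KQ| = 11.5, Q = (36.44, 25.29). Then |VQ| = |Q − V| = 28.58.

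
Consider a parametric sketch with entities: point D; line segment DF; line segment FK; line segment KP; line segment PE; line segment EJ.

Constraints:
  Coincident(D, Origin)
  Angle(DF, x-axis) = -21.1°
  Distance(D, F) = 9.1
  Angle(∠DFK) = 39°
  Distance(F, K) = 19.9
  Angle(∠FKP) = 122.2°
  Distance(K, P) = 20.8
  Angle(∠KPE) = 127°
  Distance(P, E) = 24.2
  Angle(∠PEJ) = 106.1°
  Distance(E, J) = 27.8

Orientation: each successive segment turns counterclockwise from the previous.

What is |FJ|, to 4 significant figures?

38.32

D is at the origin; DF runs at -21.1° with length 9.1, so F = (8.490, -3.276). ∠DFK = 39.0° gives FK at 119.9° from the x-axis; with |FK| = 19.9, K = (-1.430, 13.98). ∠FKP = 122.2° gives KP at 177.7° from the x-axis; with |KP| = 20.8, P = (-22.21, 14.81). ∠KPE = 127.0° gives PE at -129.3° from the x-axis; with |PE| = 24.2, E = (-37.54, -3.917). ∠PEJ = 106.1° gives EJ at -55.40° from the x-axis; with |EJ| = 27.8, J = (-21.76, -26.80). Then |FJ| = |J − F| = 38.32.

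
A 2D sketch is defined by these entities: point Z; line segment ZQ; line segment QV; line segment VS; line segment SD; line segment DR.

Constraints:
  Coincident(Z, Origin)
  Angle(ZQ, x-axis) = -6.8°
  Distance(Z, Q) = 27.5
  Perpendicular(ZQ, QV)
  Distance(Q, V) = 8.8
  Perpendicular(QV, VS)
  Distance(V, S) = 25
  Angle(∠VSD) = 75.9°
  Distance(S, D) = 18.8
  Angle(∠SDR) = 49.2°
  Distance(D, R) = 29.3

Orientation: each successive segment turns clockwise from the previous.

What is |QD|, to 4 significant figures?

22.49

Z is at the origin; ZQ runs at -6.8° with length 27.5, so Q = (27.31, -3.256). ZQ is perpendicular to QV, so QV runs at -96.80°; with |QV| = 8.8, V = (26.26, -11.99). QV is perpendicular to VS, so VS runs at 173.2°; with |VS| = 25.0, S = (1.440, -9.034). ∠VSD = 75.9° gives SD at 69.10° from the x-axis; with |SD| = 18.8, D = (8.147, 8.529). Then |QD| = |D − Q| = 22.49.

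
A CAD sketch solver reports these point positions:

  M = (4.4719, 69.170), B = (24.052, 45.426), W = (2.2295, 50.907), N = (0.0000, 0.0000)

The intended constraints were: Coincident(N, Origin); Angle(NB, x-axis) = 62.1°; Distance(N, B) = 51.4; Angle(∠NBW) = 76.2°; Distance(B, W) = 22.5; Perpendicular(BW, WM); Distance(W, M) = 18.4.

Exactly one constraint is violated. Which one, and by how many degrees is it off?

Perpendicular(BW, WM) — off by 7.10°.

N = (0.00, 0.00) ✓; NB at 62.10° ✓; |NB| = 51.40 ✓; ∠NBW = 76.20° ✓; |BW| = 22.50 ✓; ∠(BW, WM) = 82.90° ✗; |WM| = 18.40 ✓.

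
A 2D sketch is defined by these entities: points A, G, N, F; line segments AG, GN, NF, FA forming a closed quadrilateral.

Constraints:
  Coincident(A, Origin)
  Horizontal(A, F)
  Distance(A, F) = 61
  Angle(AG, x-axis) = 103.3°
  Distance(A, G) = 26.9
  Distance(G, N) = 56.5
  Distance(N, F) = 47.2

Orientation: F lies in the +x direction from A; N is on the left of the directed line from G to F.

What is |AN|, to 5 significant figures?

65.170

Checks: |GN| = 56.50 ✓; |NF| = 47.20 ✓.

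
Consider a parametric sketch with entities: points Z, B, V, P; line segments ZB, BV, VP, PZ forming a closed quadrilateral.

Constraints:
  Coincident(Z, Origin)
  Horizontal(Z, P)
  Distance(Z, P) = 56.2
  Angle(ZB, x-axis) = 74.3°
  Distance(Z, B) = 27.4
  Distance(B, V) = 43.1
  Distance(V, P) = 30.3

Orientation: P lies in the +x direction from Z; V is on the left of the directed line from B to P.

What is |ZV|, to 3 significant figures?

58.5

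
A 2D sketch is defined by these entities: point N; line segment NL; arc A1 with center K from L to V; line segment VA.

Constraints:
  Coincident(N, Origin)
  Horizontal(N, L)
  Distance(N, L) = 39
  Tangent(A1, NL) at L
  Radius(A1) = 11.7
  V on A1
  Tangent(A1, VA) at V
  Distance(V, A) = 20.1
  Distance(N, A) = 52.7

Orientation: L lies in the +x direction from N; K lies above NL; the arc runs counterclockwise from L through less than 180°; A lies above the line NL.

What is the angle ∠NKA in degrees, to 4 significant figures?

107.8°

Checks: ∠(KL, LN) = 90.00° ✓; |KL| = 11.70 ✓; |KV| = 11.70 ✓; ∠(KV, VA) = 90.00° ✓; |VA| = 20.10 ✓; |NA| = 52.70 ✓.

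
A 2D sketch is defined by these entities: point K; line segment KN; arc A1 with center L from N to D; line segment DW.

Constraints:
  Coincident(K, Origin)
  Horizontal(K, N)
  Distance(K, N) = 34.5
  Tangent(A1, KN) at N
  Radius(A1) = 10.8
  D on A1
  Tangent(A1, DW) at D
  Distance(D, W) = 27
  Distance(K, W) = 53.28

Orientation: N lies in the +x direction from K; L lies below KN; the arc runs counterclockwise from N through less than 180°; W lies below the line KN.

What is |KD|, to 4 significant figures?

28.86

Checks: |KN| = 34.50 ✓; |LD| = 10.80 ✓; ∠(LD, DW) = 90.00° ✓; |DW| = 27.00 ✓; |KW| = 53.28 ✓.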